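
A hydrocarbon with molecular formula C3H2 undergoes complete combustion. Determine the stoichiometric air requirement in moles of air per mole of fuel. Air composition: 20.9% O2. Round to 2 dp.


Balanced combustion: C3H2 + 3.5 O2 -> 3 CO2 + 1 H2O
O2 needed = C + H/4 = 3 + 2/4 = 3.50 moles
Air moles = O2 / 0.209 = 3.50 / 0.209 = 16.75 moles air


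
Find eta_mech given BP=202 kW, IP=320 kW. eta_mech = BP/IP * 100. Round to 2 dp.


eta_mech = (BP / IP) * 100
Ratio = 202 / 320 = 0.6313
eta_mech = 0.6313 * 100 = 63.13%


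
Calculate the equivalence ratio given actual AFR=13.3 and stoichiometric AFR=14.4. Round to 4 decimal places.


phi = AFR_stoich / AFR_actual
phi = 14.4 / 13.3 = 1.0827


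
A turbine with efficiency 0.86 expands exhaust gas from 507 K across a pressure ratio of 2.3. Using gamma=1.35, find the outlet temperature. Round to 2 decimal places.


T_out = T_in * (1 - eta * (1 - PR^(-(gamma-1)/gamma)))
Exponent = -(1.35-1)/1.35 = -0.25925926
PR^exp = 2.3^(-0.25925926) = 0.80578413
Factor = 1 - 0.86*(1 - 0.80578413) = 0.83297435
T_out = 507 * 0.83297435 = 422.32 K


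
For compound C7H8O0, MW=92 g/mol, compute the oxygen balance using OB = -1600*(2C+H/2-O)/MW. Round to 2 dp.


OB = -1600 * (2C + H/2 - O) / MW
Inner = 2*7 + 8/2 - 0 = 18.00
OB = -1600 * 18.00 / 92 = -313.04%


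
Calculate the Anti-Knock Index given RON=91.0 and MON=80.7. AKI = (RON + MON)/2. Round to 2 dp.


AKI = (RON + MON) / 2
AKI = (91.0 + 80.7) / 2
AKI = 171.7 / 2 = 85.85


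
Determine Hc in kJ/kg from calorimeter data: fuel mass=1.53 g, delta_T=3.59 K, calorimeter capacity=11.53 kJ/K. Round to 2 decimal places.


Hc = C_cal * delta_T / m_fuel
Q_released = 11.53 * 3.59 = 41.3927 kJ
m_fuel = 1.53 g = 1.53/1000 kg = 0.001530 kg
Hc = 41.3927 / 0.001530 = 27054.05 kJ/kg


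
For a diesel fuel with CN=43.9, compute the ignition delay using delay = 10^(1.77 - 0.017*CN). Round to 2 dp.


delay = 10^(1.77 - 0.017*CN)
Exponent = 1.77 - 0.017*43.9 = 1.0237
delay = 10^1.0237 = 10.56 ms


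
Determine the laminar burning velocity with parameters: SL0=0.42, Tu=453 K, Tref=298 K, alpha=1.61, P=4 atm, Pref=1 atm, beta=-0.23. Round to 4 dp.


SL = SL0 * (Tu/Tref)^alpha * (P/Pref)^beta
T ratio = 453/298 = 1.52013423
(T ratio)^alpha = 1.52013423^1.61 = 1.962592
(P/Pref)^beta = 4^(-0.23) = 0.726986
SL = 0.42 * 1.962592 * 0.726986 = 0.5992 m/s


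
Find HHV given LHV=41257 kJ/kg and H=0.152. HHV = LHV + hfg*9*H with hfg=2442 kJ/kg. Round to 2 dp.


HHV = LHV + hfg * 9 * H
Water addition = 2442 * 9 * 0.152 = 3340.656 kJ/kg
HHV = 41257 + 3340.656 = 44597.66 kJ/kg


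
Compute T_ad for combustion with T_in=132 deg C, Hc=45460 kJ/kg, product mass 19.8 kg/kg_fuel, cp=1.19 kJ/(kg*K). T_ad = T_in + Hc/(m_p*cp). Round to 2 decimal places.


T_ad = T_in + Hc / (m_p * cp)
Denominator = 19.8 * 1.19 = 23.5620
Temperature rise = 45460 / 23.5620 = 1929.38 K
T_ad = 132 + 1929.38 = 2061.38 deg C


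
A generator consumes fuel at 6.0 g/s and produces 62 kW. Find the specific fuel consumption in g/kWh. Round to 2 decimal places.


SFC = (mf / BP) * 3600
Rate = 6.0 / 62 = 0.096774 g/(s*kW)
SFC = 0.096774 * 3600 = 348.39 g/kWh


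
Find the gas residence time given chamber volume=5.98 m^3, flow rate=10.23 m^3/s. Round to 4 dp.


tau = V / Q_flow
tau = 5.98 / 10.23 = 0.5846 s


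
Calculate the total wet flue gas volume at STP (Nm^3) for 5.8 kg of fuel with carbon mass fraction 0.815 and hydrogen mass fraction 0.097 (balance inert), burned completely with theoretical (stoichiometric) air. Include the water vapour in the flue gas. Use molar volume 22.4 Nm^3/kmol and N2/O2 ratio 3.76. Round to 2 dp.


Per kg fuel: CO2 = (C/12 kmol)*22.4 = (0.815/12)*22.4 = 1.52133 Nm^3
Per kg fuel: H2O = (H/2 kmol)*22.4 = (0.097/2)*22.4 = 1.08640 Nm^3
O2 needed per kg fuel = C/12 + H/4 = 0.815/12 + 0.097/4 = 0.09216667 kmol
Per kg fuel: N2 = O2*3.76*22.4 = 0.09216667*3.76*22.4 = 7.76265 Nm^3
Total per kg = 1.52133 + 1.08640 + 7.76265 = 10.37038 Nm^3
Total = 10.37038 * 5.8 = 60.15 Nm^3


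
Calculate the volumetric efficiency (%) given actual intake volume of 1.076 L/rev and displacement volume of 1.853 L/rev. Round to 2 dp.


eta_v = (V_actual / V_disp) * 100
Ratio = 1.076 / 1.853 = 0.5807
eta_v = 0.5807 * 100 = 58.07%


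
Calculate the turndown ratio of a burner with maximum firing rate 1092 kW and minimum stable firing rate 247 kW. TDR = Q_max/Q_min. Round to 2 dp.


TDR = Q_max / Q_min
TDR = 1092 / 247 = 4.42


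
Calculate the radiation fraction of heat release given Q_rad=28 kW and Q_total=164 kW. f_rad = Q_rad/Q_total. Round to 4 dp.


f_rad = Q_rad / Q_total
f_rad = 28 / 164 = 0.1707


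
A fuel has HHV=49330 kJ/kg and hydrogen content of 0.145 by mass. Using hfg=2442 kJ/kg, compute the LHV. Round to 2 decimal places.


LHV = HHV - hfg * 9 * H
Water correction = 2442 * 9 * 0.145 = 3186.810 kJ/kg
LHV = 49330 - 3186.810 = 46143.19 kJ/kg


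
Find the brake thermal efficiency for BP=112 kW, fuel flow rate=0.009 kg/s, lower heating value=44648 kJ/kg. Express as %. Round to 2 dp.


eta_BTE = (BP / (mf * LHV)) * 100
Denominator = 0.009 * 44648 = 401.8320 kW
eta_BTE = (112 / 401.8320) * 100 = 27.87%


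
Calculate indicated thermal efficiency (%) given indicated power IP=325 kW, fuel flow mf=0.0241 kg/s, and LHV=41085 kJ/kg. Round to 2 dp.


eta_ith = (IP / (mf * LHV)) * 100
Denominator = 0.0241 * 41085 = 990.1485 kW
eta_ith = (325 / 990.1485) * 100 = 32.82%


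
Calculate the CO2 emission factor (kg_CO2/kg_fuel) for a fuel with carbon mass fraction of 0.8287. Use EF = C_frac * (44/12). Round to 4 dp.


EF = C_frac * (M_CO2 / M_C)
EF = 0.8287 * (44/12)
EF = 0.8287 * 3.666667 = 3.0386 kg_CO2/kg_fuel


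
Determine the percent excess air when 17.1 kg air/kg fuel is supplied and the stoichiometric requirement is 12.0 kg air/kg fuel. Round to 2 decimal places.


Excess air = actual - stoichiometric = 17.1 - 12.0 = 5.10 kg/kg fuel
Excess air % = (excess / stoich) * 100 = (5.10 / 12.0) * 100 = 42.50%


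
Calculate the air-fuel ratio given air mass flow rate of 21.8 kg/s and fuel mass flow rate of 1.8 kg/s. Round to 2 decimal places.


AFR = m_air / m_fuel
AFR = 21.8 / 1.8 = 12.11


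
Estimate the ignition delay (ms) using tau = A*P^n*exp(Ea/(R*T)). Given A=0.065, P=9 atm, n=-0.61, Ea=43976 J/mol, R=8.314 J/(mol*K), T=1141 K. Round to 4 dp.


tau = A * P^n * exp(Ea/(R*T))
P^n = 9^(-0.61) = 0.26176530
Ea/(R*T) = 43976/(8.314*1141) = 4.635751
exp(Ea/(R*T)) = 103.105276
tau = 0.065 * 0.26176530 * 103.105276 = 1.7543 ms


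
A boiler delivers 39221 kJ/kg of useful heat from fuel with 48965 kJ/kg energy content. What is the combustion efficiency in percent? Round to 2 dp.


Efficiency = (Q_useful / Q_fuel) * 100
Efficiency = (39221 / 48965) * 100
Efficiency = 0.8010 * 100 = 80.10%


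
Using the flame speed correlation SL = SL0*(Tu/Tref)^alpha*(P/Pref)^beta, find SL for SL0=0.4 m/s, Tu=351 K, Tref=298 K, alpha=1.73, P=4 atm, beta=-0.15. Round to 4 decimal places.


SL = SL0 * (Tu/Tref)^alpha * (P/Pref)^beta
T ratio = 351/298 = 1.17785235
(T ratio)^alpha = 1.17785235^1.73 = 1.327355
(P/Pref)^beta = 4^(-0.15) = 0.812252
SL = 0.4 * 1.327355 * 0.812252 = 0.4313 m/s


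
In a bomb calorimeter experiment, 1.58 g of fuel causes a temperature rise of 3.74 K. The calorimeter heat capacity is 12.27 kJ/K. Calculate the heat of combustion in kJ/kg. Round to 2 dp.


Hc = C_cal * delta_T / m_fuel
Q_released = 12.27 * 3.74 = 45.8898 kJ
m_fuel = 1.58 g = 1.58/1000 kg = 0.001580 kg
Hc = 45.8898 / 0.001580 = 29044.18 kJ/kg


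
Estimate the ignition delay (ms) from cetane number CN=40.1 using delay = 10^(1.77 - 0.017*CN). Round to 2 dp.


delay = 10^(1.77 - 0.017*CN)
Exponent = 1.77 - 0.017*40.1 = 1.0883
delay = 10^1.0883 = 12.25 ms


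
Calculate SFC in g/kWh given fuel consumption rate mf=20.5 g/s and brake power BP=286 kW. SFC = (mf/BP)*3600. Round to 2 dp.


SFC = (mf / BP) * 3600
Rate = 20.5 / 286 = 0.071678 g/(s*kW)
SFC = 0.071678 * 3600 = 258.04 g/kWh


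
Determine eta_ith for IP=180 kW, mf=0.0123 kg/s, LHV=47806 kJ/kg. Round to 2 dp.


eta_ith = (IP / (mf * LHV)) * 100
Denominator = 0.0123 * 47806 = 588.0138 kW
eta_ith = (180 / 588.0138) * 100 = 30.61%


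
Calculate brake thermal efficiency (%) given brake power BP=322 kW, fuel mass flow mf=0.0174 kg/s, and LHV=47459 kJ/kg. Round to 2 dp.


eta_BTE = (BP / (mf * LHV)) * 100
Denominator = 0.0174 * 47459 = 825.7866 kW
eta_BTE = (322 / 825.7866) * 100 = 38.99%


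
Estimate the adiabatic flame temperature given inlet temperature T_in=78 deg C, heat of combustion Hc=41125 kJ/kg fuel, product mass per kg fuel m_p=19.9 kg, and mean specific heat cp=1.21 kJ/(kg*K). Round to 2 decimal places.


T_ad = T_in + Hc / (m_p * cp)
Denominator = 19.9 * 1.21 = 24.0790
Temperature rise = 41125 / 24.0790 = 1707.92 K
T_ad = 78 + 1707.92 = 1785.92 deg C


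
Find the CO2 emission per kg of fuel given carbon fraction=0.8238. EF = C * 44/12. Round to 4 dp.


EF = C_frac * (M_CO2 / M_C)
EF = 0.8238 * (44/12)
EF = 0.8238 * 3.666667 = 3.0206 kg_CO2/kg_fuel


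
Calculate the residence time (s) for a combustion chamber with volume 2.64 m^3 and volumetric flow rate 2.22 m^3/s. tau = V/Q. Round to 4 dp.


tau = V / Q_flow
tau = 2.64 / 2.22 = 1.1892 s


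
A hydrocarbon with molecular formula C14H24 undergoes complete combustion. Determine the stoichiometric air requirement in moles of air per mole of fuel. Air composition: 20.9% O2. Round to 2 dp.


Balanced combustion: C14H24 + 20 O2 -> 14 CO2 + 12 H2O
O2 needed = C + H/4 = 14 + 24/4 = 20.00 moles
Air moles = O2 / 0.209 = 20.00 / 0.209 = 95.69 moles air


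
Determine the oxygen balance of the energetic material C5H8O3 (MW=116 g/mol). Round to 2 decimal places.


OB = -1600 * (2C + H/2 - O) / MW
Inner = 2*5 + 8/2 - 3 = 11.00
OB = -1600 * 11.00 / 116 = -151.72%


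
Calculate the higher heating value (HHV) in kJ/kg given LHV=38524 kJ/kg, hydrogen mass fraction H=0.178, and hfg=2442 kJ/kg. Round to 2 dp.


HHV = LHV + hfg * 9 * H
Water addition = 2442 * 9 * 0.178 = 3912.084 kJ/kg
HHV = 38524 + 3912.084 = 42436.08 kJ/kg


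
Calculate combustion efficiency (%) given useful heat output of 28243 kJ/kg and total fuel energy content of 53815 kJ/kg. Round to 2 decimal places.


Efficiency = (Q_useful / Q_fuel) * 100
Efficiency = (28243 / 53815) * 100
Efficiency = 0.5248 * 100 = 52.48%


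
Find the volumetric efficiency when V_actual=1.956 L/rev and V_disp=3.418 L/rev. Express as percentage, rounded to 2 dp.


eta_v = (V_actual / V_disp) * 100
Ratio = 1.956 / 3.418 = 0.5723
eta_v = 0.5723 * 100 = 57.23%


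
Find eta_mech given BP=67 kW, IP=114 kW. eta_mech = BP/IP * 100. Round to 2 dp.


eta_mech = (BP / IP) * 100
Ratio = 67 / 114 = 0.5877
eta_mech = 0.5877 * 100 = 58.77%


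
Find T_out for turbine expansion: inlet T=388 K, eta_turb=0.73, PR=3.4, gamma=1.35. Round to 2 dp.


T_out = T_in * (1 - eta * (1 - PR^(-(gamma-1)/gamma)))
Exponent = -(1.35-1)/1.35 = -0.25925926
PR^exp = 3.4^(-0.25925926) = 0.72813041
Factor = 1 - 0.73*(1 - 0.72813041) = 0.80153520
T_out = 388 * 0.80153520 = 311.00 K


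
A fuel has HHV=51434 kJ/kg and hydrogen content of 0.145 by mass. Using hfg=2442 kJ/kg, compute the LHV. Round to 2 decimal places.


LHV = HHV - hfg * 9 * H
Water correction = 2442 * 9 * 0.145 = 3186.810 kJ/kg
LHV = 51434 - 3186.810 = 48247.19 kJ/kg


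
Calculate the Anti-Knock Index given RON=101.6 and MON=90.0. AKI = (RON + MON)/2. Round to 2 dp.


AKI = (RON + MON) / 2
AKI = (101.6 + 90.0) / 2
AKI = 191.6 / 2 = 95.80


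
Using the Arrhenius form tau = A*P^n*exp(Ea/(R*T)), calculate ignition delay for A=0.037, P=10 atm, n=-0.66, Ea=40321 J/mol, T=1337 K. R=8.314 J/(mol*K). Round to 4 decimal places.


tau = A * P^n * exp(Ea/(R*T))
P^n = 10^(-0.66) = 0.21877616
Ea/(R*T) = 40321/(8.314*1337) = 3.627353
exp(Ea/(R*T)) = 37.613137
tau = 0.037 * 0.21877616 * 37.613137 = 0.3045 ms


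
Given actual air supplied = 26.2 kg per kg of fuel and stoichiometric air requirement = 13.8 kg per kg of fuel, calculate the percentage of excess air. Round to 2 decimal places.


Excess air = actual - stoichiometric = 26.2 - 13.8 = 12.40 kg/kg fuel
Excess air % = (excess / stoich) * 100 = (12.40 / 13.8) * 100 = 89.86%


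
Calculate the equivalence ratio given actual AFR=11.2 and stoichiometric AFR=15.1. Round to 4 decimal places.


phi = AFR_stoich / AFR_actual
phi = 15.1 / 11.2 = 1.3482


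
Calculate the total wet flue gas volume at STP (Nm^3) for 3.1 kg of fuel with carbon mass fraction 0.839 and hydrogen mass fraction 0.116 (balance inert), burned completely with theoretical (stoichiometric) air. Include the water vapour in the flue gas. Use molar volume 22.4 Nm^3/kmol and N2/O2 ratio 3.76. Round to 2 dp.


Per kg fuel: CO2 = (C/12 kmol)*22.4 = (0.839/12)*22.4 = 1.56613 Nm^3
Per kg fuel: H2O = (H/2 kmol)*22.4 = (0.116/2)*22.4 = 1.29920 Nm^3
O2 needed per kg fuel = C/12 + H/4 = 0.839/12 + 0.116/4 = 0.09891667 kmol
Per kg fuel: N2 = O2*3.76*22.4 = 0.09891667*3.76*22.4 = 8.33116 Nm^3
Total per kg = 1.56613 + 1.29920 + 8.33116 = 11.19649 Nm^3
Total = 11.19649 * 3.1 = 34.71 Nm^3


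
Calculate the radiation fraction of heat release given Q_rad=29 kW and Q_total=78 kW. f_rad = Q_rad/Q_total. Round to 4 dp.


f_rad = Q_rad / Q_total
f_rad = 29 / 78 = 0.3718


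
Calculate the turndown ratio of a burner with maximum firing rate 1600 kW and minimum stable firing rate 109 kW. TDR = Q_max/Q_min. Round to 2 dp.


TDR = Q_max / Q_min
TDR = 1600 / 109 = 14.68


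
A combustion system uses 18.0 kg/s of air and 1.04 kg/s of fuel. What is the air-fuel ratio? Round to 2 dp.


AFR = m_air / m_fuel
AFR = 18.0 / 1.04 = 17.31


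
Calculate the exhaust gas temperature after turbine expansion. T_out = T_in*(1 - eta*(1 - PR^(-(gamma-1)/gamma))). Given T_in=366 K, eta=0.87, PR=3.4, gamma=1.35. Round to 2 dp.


T_out = T_in * (1 - eta * (1 - PR^(-(gamma-1)/gamma)))
Exponent = -(1.35-1)/1.35 = -0.25925926
PR^exp = 3.4^(-0.25925926) = 0.72813041
Factor = 1 - 0.87*(1 - 0.72813041) = 0.76347346
T_out = 366 * 0.76347346 = 279.43 K


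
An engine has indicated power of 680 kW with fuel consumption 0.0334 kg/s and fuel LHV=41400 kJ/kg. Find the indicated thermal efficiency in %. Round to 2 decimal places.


eta_ith = (IP / (mf * LHV)) * 100
Denominator = 0.0334 * 41400 = 1382.7600 kW
eta_ith = (680 / 1382.7600) * 100 = 49.18%


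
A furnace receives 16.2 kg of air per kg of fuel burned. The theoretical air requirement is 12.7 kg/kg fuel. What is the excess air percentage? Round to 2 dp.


Excess air = actual - stoichiometric = 16.2 - 12.7 = 3.50 kg/kg fuel
Excess air % = (excess / stoich) * 100 = (3.50 / 12.7) * 100 = 27.56%


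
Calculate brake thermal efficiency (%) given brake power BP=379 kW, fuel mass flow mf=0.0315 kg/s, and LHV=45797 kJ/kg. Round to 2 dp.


eta_BTE = (BP / (mf * LHV)) * 100
Denominator = 0.0315 * 45797 = 1442.6055 kW
eta_BTE = (379 / 1442.6055) * 100 = 26.27%


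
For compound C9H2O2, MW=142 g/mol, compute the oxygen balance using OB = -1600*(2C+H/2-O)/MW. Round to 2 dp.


OB = -1600 * (2C + H/2 - O) / MW
Inner = 2*9 + 2/2 - 2 = 17.00
OB = -1600 * 17.00 / 142 = -191.55%


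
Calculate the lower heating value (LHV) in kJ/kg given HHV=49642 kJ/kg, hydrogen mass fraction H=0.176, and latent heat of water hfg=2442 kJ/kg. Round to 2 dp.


LHV = HHV - hfg * 9 * H
Water correction = 2442 * 9 * 0.176 = 3868.128 kJ/kg
LHV = 49642 - 3868.128 = 45773.87 kJ/kg


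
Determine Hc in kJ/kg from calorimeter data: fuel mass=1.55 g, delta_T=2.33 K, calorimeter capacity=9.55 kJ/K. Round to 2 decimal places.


Hc = C_cal * delta_T / m_fuel
Q_released = 9.55 * 2.33 = 22.2515 kJ
m_fuel = 1.55 g = 1.55/1000 kg = 0.001550 kg
Hc = 22.2515 / 0.001550 = 14355.81 kJ/kg


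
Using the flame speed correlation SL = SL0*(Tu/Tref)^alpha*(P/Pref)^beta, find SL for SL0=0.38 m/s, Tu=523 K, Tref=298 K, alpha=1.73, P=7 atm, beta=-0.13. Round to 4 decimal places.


SL = SL0 * (Tu/Tref)^alpha * (P/Pref)^beta
T ratio = 523/298 = 1.75503356
(T ratio)^alpha = 1.75503356^1.73 = 2.646146
(P/Pref)^beta = 7^(-0.13) = 0.776492
SL = 0.38 * 2.646146 * 0.776492 = 0.7808 m/s


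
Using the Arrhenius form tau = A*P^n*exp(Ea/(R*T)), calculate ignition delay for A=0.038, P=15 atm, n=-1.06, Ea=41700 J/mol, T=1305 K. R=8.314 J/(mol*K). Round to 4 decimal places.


tau = A * P^n * exp(Ea/(R*T))
P^n = 15^(-1.06) = 0.05666870
Ea/(R*T) = 41700/(8.314*1305) = 3.843399
exp(Ea/(R*T)) = 46.683904
tau = 0.038 * 0.05666870 * 46.683904 = 0.1005 ms


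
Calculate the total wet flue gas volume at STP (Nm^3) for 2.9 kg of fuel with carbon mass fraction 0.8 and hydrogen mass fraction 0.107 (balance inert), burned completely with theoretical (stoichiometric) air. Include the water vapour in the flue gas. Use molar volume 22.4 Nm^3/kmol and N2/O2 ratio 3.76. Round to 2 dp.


Per kg fuel: CO2 = (C/12 kmol)*22.4 = (0.8/12)*22.4 = 1.49333 Nm^3
Per kg fuel: H2O = (H/2 kmol)*22.4 = (0.107/2)*22.4 = 1.19840 Nm^3
O2 needed per kg fuel = C/12 + H/4 = 0.8/12 + 0.107/4 = 0.09341667 kmol
Per kg fuel: N2 = O2*3.76*22.4 = 0.09341667*3.76*22.4 = 7.86793 Nm^3
Total per kg = 1.49333 + 1.19840 + 7.86793 = 10.55966 Nm^3
Total = 10.55966 * 2.9 = 30.62 Nm^3


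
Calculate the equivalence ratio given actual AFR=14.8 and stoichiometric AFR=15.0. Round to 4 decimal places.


phi = AFR_stoich / AFR_actual
phi = 15.0 / 14.8 = 1.0135


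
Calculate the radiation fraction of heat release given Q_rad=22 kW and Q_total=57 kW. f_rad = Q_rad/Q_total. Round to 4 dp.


f_rad = Q_rad / Q_total
f_rad = 22 / 57 = 0.3860


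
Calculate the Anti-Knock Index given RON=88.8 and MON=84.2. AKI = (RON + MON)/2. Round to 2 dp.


AKI = (RON + MON) / 2
AKI = (88.8 + 84.2) / 2
AKI = 173.0 / 2 = 86.50


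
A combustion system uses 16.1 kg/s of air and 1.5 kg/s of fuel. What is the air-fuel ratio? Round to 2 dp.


AFR = m_air / m_fuel
AFR = 16.1 / 1.5 = 10.73


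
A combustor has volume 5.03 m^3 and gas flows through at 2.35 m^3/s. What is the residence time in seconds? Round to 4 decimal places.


tau = V / Q_flow
tau = 5.03 / 2.35 = 2.1404 s


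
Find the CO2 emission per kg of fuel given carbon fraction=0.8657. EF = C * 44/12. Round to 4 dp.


EF = C_frac * (M_CO2 / M_C)
EF = 0.8657 * (44/12)
EF = 0.8657 * 3.666667 = 3.1742 kg_CO2/kg_fuel


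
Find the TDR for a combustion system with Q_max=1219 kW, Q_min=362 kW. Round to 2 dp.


TDR = Q_max / Q_min
TDR = 1219 / 362 = 3.37


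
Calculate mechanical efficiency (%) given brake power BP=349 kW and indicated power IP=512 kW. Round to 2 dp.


eta_mech = (BP / IP) * 100
Ratio = 349 / 512 = 0.6816
eta_mech = 0.6816 * 100 = 68.16%


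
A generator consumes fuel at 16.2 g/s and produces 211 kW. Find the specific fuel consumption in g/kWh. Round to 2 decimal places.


SFC = (mf / BP) * 3600
Rate = 16.2 / 211 = 0.076777 g/(s*kW)
SFC = 0.076777 * 3600 = 276.40 g/kWh


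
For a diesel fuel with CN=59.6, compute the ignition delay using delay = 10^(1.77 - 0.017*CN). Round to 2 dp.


delay = 10^(1.77 - 0.017*CN)
Exponent = 1.77 - 0.017*59.6 = 0.7568
delay = 10^0.7568 = 5.71 ms


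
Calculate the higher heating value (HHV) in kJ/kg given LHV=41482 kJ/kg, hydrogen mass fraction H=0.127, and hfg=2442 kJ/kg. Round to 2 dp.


HHV = LHV + hfg * 9 * H
Water addition = 2442 * 9 * 0.127 = 2791.206 kJ/kg
HHV = 41482 + 2791.206 = 44273.21 kJ/kg


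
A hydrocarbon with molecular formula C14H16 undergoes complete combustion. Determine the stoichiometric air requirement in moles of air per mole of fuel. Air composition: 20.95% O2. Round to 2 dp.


Balanced combustion: C14H16 + 18 O2 -> 14 CO2 + 8 H2O
O2 needed = C + H/4 = 14 + 16/4 = 18.00 moles
Air moles = O2 / 0.2095 = 18.00 / 0.2095 = 85.92 moles air


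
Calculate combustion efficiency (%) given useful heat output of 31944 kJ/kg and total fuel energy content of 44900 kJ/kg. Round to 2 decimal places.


Efficiency = (Q_useful / Q_fuel) * 100
Efficiency = (31944 / 44900) * 100
Efficiency = 0.7114 * 100 = 71.14%


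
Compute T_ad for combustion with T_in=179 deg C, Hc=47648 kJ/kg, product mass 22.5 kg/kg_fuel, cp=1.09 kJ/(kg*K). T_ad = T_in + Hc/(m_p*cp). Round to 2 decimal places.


T_ad = T_in + Hc / (m_p * cp)
Denominator = 22.5 * 1.09 = 24.5250
Temperature rise = 47648 / 24.5250 = 1942.83 K
T_ad = 179 + 1942.83 = 2121.83 deg C


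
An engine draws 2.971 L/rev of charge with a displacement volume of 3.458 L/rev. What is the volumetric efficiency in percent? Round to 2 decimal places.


eta_v = (V_actual / V_disp) * 100
Ratio = 2.971 / 3.458 = 0.8592
eta_v = 0.8592 * 100 = 85.92%


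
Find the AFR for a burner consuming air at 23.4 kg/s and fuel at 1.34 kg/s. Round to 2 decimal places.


AFR = m_air / m_fuel
AFR = 23.4 / 1.34 = 17.46


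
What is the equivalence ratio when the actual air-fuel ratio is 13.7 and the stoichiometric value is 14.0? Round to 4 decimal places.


phi = AFR_stoich / AFR_actual
phi = 14.0 / 13.7 = 1.0219


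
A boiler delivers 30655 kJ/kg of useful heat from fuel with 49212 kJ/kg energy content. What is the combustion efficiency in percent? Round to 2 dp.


Efficiency = (Q_useful / Q_fuel) * 100
Efficiency = (30655 / 49212) * 100
Efficiency = 0.6229 * 100 = 62.29%


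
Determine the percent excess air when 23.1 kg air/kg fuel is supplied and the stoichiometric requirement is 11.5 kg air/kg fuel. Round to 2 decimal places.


Excess air = actual - stoichiometric = 23.1 - 11.5 = 11.60 kg/kg fuel
Excess air % = (excess / stoich) * 100 = (11.60 / 11.5) * 100 = 100.87%


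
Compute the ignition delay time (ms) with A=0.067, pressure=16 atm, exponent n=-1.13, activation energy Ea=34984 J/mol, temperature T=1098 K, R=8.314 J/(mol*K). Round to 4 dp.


tau = A * P^n * exp(Ea/(R*T))
P^n = 16^(-1.13) = 0.04358574
Ea/(R*T) = 34984/(8.314*1098) = 3.832279
exp(Ea/(R*T)) = 46.167628
tau = 0.067 * 0.04358574 * 46.167628 = 0.1348 ms


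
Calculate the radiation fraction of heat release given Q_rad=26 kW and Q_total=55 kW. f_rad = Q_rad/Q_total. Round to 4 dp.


f_rad = Q_rad / Q_total
f_rad = 26 / 55 = 0.4727


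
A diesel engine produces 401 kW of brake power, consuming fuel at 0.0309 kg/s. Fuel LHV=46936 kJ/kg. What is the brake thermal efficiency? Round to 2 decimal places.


eta_BTE = (BP / (mf * LHV)) * 100
Denominator = 0.0309 * 46936 = 1450.3224 kW
eta_BTE = (401 / 1450.3224) * 100 = 27.65%


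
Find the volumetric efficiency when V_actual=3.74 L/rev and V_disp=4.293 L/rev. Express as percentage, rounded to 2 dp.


eta_v = (V_actual / V_disp) * 100
Ratio = 3.74 / 4.293 = 0.8712
eta_v = 0.8712 * 100 = 87.12%


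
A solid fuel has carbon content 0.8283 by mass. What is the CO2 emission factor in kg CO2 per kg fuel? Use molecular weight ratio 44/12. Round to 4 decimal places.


EF = C_frac * (M_CO2 / M_C)
EF = 0.8283 * (44/12)
EF = 0.8283 * 3.666667 = 3.0371 kg_CO2/kg_fuel


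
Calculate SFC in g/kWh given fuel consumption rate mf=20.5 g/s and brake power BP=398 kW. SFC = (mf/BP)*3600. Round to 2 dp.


SFC = (mf / BP) * 3600
Rate = 20.5 / 398 = 0.051508 g/(s*kW)
SFC = 0.051508 * 3600 = 185.43 g/kWh


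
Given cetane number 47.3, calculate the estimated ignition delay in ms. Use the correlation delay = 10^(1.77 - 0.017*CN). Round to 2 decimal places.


delay = 10^(1.77 - 0.017*CN)
Exponent = 1.77 - 0.017*47.3 = 0.9659
delay = 10^0.9659 = 9.24 ms


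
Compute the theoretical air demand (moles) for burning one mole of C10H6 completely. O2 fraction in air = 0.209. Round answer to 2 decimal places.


Balanced combustion: C10H6 + 11.5 O2 -> 10 CO2 + 3 H2O
O2 needed = C + H/4 = 10 + 6/4 = 11.50 moles
Air moles = O2 / 0.209 = 11.50 / 0.209 = 55.02 moles air


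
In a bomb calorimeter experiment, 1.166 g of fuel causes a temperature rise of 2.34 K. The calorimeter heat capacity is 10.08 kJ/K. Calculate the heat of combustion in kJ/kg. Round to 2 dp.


Hc = C_cal * delta_T / m_fuel
Q_released = 10.08 * 2.34 = 23.5872 kJ
m_fuel = 1.166 g = 1.166/1000 kg = 0.001166 kg
Hc = 23.5872 / 0.001166 = 20229.16 kJ/kg


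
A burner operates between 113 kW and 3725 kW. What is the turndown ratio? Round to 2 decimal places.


TDR = Q_max / Q_min
TDR = 3725 / 113 = 32.96


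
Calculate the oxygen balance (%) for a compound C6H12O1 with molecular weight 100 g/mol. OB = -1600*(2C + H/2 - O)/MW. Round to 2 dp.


OB = -1600 * (2C + H/2 - O) / MW
Inner = 2*6 + 12/2 - 1 = 17.00
OB = -1600 * 17.00 / 100 = -272.00%


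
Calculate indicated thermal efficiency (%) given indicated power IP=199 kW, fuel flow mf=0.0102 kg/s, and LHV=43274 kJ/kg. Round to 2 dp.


eta_ith = (IP / (mf * LHV)) * 100
Denominator = 0.0102 * 43274 = 441.3948 kW
eta_ith = (199 / 441.3948) * 100 = 45.08%


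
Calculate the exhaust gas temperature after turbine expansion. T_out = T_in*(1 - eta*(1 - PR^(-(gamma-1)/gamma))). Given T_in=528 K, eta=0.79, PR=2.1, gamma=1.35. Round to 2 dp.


T_out = T_in * (1 - eta * (1 - PR^(-(gamma-1)/gamma)))
Exponent = -(1.35-1)/1.35 = -0.25925926
PR^exp = 2.1^(-0.25925926) = 0.82501466
Factor = 1 - 0.79*(1 - 0.82501466) = 0.86176158
T_out = 528 * 0.86176158 = 455.01 K


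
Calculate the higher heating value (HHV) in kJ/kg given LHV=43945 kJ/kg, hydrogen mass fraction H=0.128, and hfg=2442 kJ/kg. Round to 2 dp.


HHV = LHV + hfg * 9 * H
Water addition = 2442 * 9 * 0.128 = 2813.184 kJ/kg
HHV = 43945 + 2813.184 = 46758.18 kJ/kg


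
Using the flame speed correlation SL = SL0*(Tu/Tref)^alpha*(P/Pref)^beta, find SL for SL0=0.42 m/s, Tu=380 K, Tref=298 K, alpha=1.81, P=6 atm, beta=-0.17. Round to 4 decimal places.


SL = SL0 * (Tu/Tref)^alpha * (P/Pref)^beta
T ratio = 380/298 = 1.27516779
(T ratio)^alpha = 1.27516779^1.81 = 1.552662
(P/Pref)^beta = 6^(-0.17) = 0.737419
SL = 0.42 * 1.552662 * 0.737419 = 0.4809 m/s


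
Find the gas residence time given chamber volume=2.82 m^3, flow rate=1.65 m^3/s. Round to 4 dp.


tau = V / Q_flow
tau = 2.82 / 1.65 = 1.7091 s


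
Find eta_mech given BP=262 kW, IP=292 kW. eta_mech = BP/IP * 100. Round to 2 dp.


eta_mech = (BP / IP) * 100
Ratio = 262 / 292 = 0.8973
eta_mech = 0.8973 * 100 = 89.73%


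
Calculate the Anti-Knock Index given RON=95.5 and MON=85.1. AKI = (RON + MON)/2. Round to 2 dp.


AKI = (RON + MON) / 2
AKI = (95.5 + 85.1) / 2
AKI = 180.6 / 2 = 90.30


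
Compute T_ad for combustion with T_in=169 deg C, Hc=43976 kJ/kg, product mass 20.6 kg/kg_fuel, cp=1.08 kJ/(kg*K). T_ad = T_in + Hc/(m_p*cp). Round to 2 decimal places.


T_ad = T_in + Hc / (m_p * cp)
Denominator = 20.6 * 1.08 = 22.2480
Temperature rise = 43976 / 22.2480 = 1976.63 K
T_ad = 169 + 1976.63 = 2145.63 deg C


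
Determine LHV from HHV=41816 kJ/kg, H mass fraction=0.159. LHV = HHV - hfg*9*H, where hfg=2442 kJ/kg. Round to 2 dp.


LHV = HHV - hfg * 9 * H
Water correction = 2442 * 9 * 0.159 = 3494.502 kJ/kg
LHV = 41816 - 3494.502 = 38321.50 kJ/kg


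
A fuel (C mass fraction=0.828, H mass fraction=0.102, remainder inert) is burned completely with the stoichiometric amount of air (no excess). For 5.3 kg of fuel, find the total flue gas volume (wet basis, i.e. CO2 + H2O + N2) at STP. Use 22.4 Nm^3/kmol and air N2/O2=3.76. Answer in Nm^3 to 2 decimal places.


Per kg fuel: CO2 = (C/12 kmol)*22.4 = (0.828/12)*22.4 = 1.54560 Nm^3
Per kg fuel: H2O = (H/2 kmol)*22.4 = (0.102/2)*22.4 = 1.14240 Nm^3
O2 needed per kg fuel = C/12 + H/4 = 0.828/12 + 0.102/4 = 0.09450000 kmol
Per kg fuel: N2 = O2*3.76*22.4 = 0.09450000*3.76*22.4 = 7.95917 Nm^3
Total per kg = 1.54560 + 1.14240 + 7.95917 = 10.64717 Nm^3
Total = 10.64717 * 5.3 = 56.43 Nm^3


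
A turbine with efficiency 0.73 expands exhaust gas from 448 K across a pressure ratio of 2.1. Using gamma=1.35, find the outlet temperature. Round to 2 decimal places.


T_out = T_in * (1 - eta * (1 - PR^(-(gamma-1)/gamma)))
Exponent = -(1.35-1)/1.35 = -0.25925926
PR^exp = 2.1^(-0.25925926) = 0.82501466
Factor = 1 - 0.73*(1 - 0.82501466) = 0.87226070
T_out = 448 * 0.87226070 = 390.77 K


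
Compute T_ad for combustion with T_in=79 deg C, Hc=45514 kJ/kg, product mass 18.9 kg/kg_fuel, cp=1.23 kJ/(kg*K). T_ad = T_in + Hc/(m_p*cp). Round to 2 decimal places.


T_ad = T_in + Hc / (m_p * cp)
Denominator = 18.9 * 1.23 = 23.2470
Temperature rise = 45514 / 23.2470 = 1957.84 K
T_ad = 79 + 1957.84 = 2036.84 deg C


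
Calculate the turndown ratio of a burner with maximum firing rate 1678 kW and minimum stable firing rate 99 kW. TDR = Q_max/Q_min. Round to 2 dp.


TDR = Q_max / Q_min
TDR = 1678 / 99 = 16.95


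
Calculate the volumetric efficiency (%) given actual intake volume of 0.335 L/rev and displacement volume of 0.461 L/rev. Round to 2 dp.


eta_v = (V_actual / V_disp) * 100
Ratio = 0.335 / 0.461 = 0.7267
eta_v = 0.7267 * 100 = 72.67%


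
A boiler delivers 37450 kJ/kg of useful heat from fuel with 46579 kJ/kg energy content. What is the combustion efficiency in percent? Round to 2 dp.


Efficiency = (Q_useful / Q_fuel) * 100
Efficiency = (37450 / 46579) * 100
Efficiency = 0.8040 * 100 = 80.40%


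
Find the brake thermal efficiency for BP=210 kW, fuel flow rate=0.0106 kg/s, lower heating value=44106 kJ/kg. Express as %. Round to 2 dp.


eta_BTE = (BP / (mf * LHV)) * 100
Denominator = 0.0106 * 44106 = 467.5236 kW
eta_BTE = (210 / 467.5236) * 100 = 44.92%


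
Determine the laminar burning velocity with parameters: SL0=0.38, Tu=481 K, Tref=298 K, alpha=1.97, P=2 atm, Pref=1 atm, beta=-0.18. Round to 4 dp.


SL = SL0 * (Tu/Tref)^alpha * (P/Pref)^beta
T ratio = 481/298 = 1.61409396
(T ratio)^alpha = 1.61409396^1.97 = 2.568146
(P/Pref)^beta = 2^(-0.18) = 0.882703
SL = 0.38 * 2.568146 * 0.882703 = 0.8614 m/s


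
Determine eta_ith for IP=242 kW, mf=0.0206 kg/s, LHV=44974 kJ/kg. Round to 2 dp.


eta_ith = (IP / (mf * LHV)) * 100
Denominator = 0.0206 * 44974 = 926.4644 kW
eta_ith = (242 / 926.4644) * 100 = 26.12%


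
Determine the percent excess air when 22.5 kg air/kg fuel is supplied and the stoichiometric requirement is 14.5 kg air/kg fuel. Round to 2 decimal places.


Excess air = actual - stoichiometric = 22.5 - 14.5 = 8.00 kg/kg fuel
Excess air % = (excess / stoich) * 100 = (8.00 / 14.5) * 100 = 55.17%


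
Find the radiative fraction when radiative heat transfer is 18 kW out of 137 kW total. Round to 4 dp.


f_rad = Q_rad / Q_total
f_rad = 18 / 137 = 0.1314


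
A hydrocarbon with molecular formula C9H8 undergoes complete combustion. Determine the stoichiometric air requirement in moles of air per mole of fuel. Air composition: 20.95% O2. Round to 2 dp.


Balanced combustion: C9H8 + 11 O2 -> 9 CO2 + 4 H2O
O2 needed = C + H/4 = 9 + 8/4 = 11.00 moles
Air moles = O2 / 0.2095 = 11.00 / 0.2095 = 52.51 moles air


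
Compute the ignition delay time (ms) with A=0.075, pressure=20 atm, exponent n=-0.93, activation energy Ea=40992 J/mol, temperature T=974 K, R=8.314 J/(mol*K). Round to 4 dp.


tau = A * P^n * exp(Ea/(R*T))
P^n = 20^(-0.93) = 0.06166548
Ea/(R*T) = 40992/(8.314*974) = 5.062093
exp(Ea/(R*T)) = 157.920720
tau = 0.075 * 0.06166548 * 157.920720 = 0.7304 ms


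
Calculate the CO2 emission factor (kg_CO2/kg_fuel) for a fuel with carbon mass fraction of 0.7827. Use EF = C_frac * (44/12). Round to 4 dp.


EF = C_frac * (M_CO2 / M_C)
EF = 0.7827 * (44/12)
EF = 0.7827 * 3.666667 = 2.8699 kg_CO2/kg_fuel


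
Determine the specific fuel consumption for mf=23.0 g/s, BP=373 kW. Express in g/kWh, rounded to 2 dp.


SFC = (mf / BP) * 3600
Rate = 23.0 / 373 = 0.061662 g/(s*kW)
SFC = 0.061662 * 3600 = 221.98 g/kWh


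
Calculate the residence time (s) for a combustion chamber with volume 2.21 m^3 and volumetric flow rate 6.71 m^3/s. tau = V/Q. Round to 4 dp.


tau = V / Q_flow
tau = 2.21 / 6.71 = 0.3294 s


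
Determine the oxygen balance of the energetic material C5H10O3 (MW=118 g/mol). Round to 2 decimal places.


OB = -1600 * (2C + H/2 - O) / MW
Inner = 2*5 + 10/2 - 3 = 12.00
OB = -1600 * 12.00 / 118 = -162.71%


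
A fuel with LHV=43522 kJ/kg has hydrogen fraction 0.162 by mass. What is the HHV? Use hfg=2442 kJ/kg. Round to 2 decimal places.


HHV = LHV + hfg * 9 * H
Water addition = 2442 * 9 * 0.162 = 3560.436 kJ/kg
HHV = 43522 + 3560.436 = 47082.44 kJ/kg


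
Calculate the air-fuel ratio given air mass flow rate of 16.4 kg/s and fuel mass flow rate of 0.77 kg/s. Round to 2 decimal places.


AFR = m_air / m_fuel
AFR = 16.4 / 0.77 = 21.30


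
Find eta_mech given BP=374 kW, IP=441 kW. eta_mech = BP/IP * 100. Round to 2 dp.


eta_mech = (BP / IP) * 100
Ratio = 374 / 441 = 0.8481
eta_mech = 0.8481 * 100 = 84.81%


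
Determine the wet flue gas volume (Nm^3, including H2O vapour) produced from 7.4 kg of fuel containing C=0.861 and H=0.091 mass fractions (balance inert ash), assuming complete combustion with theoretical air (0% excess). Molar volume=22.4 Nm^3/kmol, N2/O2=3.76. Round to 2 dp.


Per kg fuel: CO2 = (C/12 kmol)*22.4 = (0.861/12)*22.4 = 1.60720 Nm^3
Per kg fuel: H2O = (H/2 kmol)*22.4 = (0.091/2)*22.4 = 1.01920 Nm^3
O2 needed per kg fuel = C/12 + H/4 = 0.861/12 + 0.091/4 = 0.09450000 kmol
Per kg fuel: N2 = O2*3.76*22.4 = 0.09450000*3.76*22.4 = 7.95917 Nm^3
Total per kg = 1.60720 + 1.01920 + 7.95917 = 10.58557 Nm^3
Total = 10.58557 * 7.4 = 78.33 Nm^3


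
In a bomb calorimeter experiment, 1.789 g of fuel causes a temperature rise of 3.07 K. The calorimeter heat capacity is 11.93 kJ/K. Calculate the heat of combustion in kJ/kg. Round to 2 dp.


Hc = C_cal * delta_T / m_fuel
Q_released = 11.93 * 3.07 = 36.6251 kJ
m_fuel = 1.789 g = 1.789/1000 kg = 0.001789 kg
Hc = 36.6251 / 0.001789 = 20472.39 kJ/kg


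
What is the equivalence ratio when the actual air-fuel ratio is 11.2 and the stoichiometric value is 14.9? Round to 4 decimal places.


phi = AFR_stoich / AFR_actual
phi = 14.9 / 11.2 = 1.3304


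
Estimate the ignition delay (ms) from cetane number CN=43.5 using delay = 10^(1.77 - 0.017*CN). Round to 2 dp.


delay = 10^(1.77 - 0.017*CN)
Exponent = 1.77 - 0.017*43.5 = 1.0305
delay = 10^1.0305 = 10.73 ms


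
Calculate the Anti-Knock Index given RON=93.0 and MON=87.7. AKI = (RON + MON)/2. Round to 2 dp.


AKI = (RON + MON) / 2
AKI = (93.0 + 87.7) / 2
AKI = 180.7 / 2 = 90.35


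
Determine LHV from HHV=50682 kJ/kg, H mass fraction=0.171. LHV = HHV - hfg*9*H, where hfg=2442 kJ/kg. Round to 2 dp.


LHV = HHV - hfg * 9 * H
Water correction = 2442 * 9 * 0.171 = 3758.238 kJ/kg
LHV = 50682 - 3758.238 = 46923.76 kJ/kg


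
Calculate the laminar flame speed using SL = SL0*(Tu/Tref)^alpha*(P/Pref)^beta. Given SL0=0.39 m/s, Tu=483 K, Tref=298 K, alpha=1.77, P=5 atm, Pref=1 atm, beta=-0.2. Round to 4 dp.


SL = SL0 * (Tu/Tref)^alpha * (P/Pref)^beta
T ratio = 483/298 = 1.62080537
(T ratio)^alpha = 1.62080537^1.77 = 2.350843
(P/Pref)^beta = 5^(-0.2) = 0.724780
SL = 0.39 * 2.350843 * 0.724780 = 0.6645 m/s


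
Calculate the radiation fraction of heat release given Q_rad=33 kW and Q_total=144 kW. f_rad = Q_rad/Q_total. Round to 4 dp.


f_rad = Q_rad / Q_total
f_rad = 33 / 144 = 0.2292


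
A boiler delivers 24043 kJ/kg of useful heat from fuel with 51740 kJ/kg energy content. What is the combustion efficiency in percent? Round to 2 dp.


Efficiency = (Q_useful / Q_fuel) * 100
Efficiency = (24043 / 51740) * 100
Efficiency = 0.4647 * 100 = 46.47%


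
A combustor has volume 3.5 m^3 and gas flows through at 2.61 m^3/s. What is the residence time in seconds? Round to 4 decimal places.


tau = V / Q_flow
tau = 3.5 / 2.61 = 1.3410 s


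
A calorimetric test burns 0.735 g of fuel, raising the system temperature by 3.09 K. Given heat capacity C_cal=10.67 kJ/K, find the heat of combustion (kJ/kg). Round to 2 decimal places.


Hc = C_cal * delta_T / m_fuel
Q_released = 10.67 * 3.09 = 32.9703 kJ
m_fuel = 0.735 g = 0.735/1000 kg = 0.000735 kg
Hc = 32.9703 / 0.000735 = 44857.55 kJ/kg


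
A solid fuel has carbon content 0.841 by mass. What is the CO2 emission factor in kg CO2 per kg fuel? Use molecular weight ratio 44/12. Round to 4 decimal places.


EF = C_frac * (M_CO2 / M_C)
EF = 0.841 * (44/12)
EF = 0.841 * 3.666667 = 3.0837 kg_CO2/kg_fuel


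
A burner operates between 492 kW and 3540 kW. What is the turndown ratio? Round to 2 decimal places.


TDR = Q_max / Q_min
TDR = 3540 / 492 = 7.20


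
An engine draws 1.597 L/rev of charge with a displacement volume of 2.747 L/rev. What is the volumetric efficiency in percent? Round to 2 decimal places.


eta_v = (V_actual / V_disp) * 100
Ratio = 1.597 / 2.747 = 0.5814
eta_v = 0.5814 * 100 = 58.14%


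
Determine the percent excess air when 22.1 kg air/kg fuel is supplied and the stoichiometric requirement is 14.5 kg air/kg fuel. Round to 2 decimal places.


Excess air = actual - stoichiometric = 22.1 - 14.5 = 7.60 kg/kg fuel
Excess air % = (excess / stoich) * 100 = (7.60 / 14.5) * 100 = 52.41%


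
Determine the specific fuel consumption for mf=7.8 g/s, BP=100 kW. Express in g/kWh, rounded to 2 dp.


SFC = (mf / BP) * 3600
Rate = 7.8 / 100 = 0.078000 g/(s*kW)
SFC = 0.078000 * 3600 = 280.80 g/kWh


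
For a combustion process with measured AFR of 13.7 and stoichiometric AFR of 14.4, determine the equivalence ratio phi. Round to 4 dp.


phi = AFR_stoich / AFR_actual
phi = 14.4 / 13.7 = 1.0511


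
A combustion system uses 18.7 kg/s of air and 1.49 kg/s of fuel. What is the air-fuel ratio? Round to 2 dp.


AFR = m_air / m_fuel
AFR = 18.7 / 1.49 = 12.55


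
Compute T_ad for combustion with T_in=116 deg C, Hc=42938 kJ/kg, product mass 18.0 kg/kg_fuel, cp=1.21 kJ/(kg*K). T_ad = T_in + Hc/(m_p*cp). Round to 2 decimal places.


T_ad = T_in + Hc / (m_p * cp)
Denominator = 18.0 * 1.21 = 21.7800
Temperature rise = 42938 / 21.7800 = 1971.44 K
T_ad = 116 + 1971.44 = 2087.44 deg C


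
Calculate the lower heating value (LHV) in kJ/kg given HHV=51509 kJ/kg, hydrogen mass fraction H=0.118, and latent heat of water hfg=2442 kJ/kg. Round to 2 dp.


LHV = HHV - hfg * 9 * H
Water correction = 2442 * 9 * 0.118 = 2593.404 kJ/kg
LHV = 51509 - 2593.404 = 48915.60 kJ/kg


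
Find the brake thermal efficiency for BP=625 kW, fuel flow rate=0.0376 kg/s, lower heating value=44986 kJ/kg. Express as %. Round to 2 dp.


eta_BTE = (BP / (mf * LHV)) * 100
Denominator = 0.0376 * 44986 = 1691.4736 kW
eta_BTE = (625 / 1691.4736) * 100 = 36.95%


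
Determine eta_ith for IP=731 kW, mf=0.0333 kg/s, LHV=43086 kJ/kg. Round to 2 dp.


eta_ith = (IP / (mf * LHV)) * 100
Denominator = 0.0333 * 43086 = 1434.7638 kW
eta_ith = (731 / 1434.7638) * 100 = 50.95%


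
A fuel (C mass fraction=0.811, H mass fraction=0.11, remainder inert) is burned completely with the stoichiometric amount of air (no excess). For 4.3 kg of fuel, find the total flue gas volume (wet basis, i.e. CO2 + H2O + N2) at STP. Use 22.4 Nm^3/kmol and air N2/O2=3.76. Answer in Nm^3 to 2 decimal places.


Per kg fuel: CO2 = (C/12 kmol)*22.4 = (0.811/12)*22.4 = 1.51387 Nm^3
Per kg fuel: H2O = (H/2 kmol)*22.4 = (0.11/2)*22.4 = 1.23200 Nm^3
O2 needed per kg fuel = C/12 + H/4 = 0.811/12 + 0.11/4 = 0.09508333 kmol
Per kg fuel: N2 = O2*3.76*22.4 = 0.09508333*3.76*22.4 = 8.00830 Nm^3
Total per kg = 1.51387 + 1.23200 + 8.00830 = 10.75417 Nm^3
Total = 10.75417 * 4.3 = 46.24 Nm^3


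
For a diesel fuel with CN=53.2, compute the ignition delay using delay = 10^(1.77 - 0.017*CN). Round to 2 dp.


delay = 10^(1.77 - 0.017*CN)
Exponent = 1.77 - 0.017*53.2 = 0.8656
delay = 10^0.8656 = 7.34 ms


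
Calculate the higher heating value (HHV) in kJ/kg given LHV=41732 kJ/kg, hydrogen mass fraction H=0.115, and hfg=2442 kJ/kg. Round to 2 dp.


HHV = LHV + hfg * 9 * H
Water addition = 2442 * 9 * 0.115 = 2527.470 kJ/kg
HHV = 41732 + 2527.470 = 44259.47 kJ/kg
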